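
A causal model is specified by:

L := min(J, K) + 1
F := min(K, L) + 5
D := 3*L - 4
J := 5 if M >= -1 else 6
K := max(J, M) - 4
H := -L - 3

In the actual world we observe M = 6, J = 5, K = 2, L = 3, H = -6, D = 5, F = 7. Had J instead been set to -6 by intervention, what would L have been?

-5

Under do(J=-6), the mechanism J := 5 if M >= -1 else 6 is discarded; J is fixed at -6.
K = max(J, M) - 4  [with J=-6, M=6]  = 2
L = min(J, K) + 1  [with J=-6, K=2]  = -5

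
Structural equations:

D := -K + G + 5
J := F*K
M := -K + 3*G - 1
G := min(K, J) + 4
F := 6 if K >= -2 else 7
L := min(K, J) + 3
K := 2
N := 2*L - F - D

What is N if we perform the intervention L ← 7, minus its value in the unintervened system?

4

do(L=7) replaces the equation L := min(K, J) + 3 with the constant L = 7.
F = 6 if K >= -2 else 7  [with K=2]  = 6
J = F*K  [with F=6, K=2]  = 12
G = min(K, J) + 4  [with K=2, J=12]  = 6
D = -K + G + 5  [with K=2, G=6]  = 9
N = 2*L - F - D  [with L=7, F=6, D=9]  = -1
Without intervention: F = 6 if K >= -2 else 7  [with K=2]  = 6; J = F*K  [with F=6, K=2]  = 12; G = min(K, J) + 4  [with K=2, J=12]  = 6; D = -K + G + 5  [with K=2, G=6]  = 9; L = min(K, J) + 3  [with K=2, J=12]  = 5; N = 2*L - F - D  [with L=5, F=6, D=9]  = -5.
Change = -1 − (-5) = 4.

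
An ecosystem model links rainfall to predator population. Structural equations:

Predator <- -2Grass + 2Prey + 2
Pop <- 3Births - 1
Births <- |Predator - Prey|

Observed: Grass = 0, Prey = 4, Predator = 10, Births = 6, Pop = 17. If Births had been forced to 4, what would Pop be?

Intervening sets Births = 4 and removes its equation (Births <- |Predator - Prey|).
Pop = 3Births - 1  [with Births=4]  = 11

11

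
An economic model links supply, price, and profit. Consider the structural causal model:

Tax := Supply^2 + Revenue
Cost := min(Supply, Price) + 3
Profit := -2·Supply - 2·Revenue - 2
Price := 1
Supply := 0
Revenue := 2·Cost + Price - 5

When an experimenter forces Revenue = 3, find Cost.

Under do(Revenue=3), the mechanism Revenue := 2·Cost + Price - 5 is discarded; Revenue is fixed at 3.
Since Cost is not a descendant of the intervened variable, it is unaffected.
Cost = min(Supply, Price) + 3  [with Supply=0, Price=1]  = 3

3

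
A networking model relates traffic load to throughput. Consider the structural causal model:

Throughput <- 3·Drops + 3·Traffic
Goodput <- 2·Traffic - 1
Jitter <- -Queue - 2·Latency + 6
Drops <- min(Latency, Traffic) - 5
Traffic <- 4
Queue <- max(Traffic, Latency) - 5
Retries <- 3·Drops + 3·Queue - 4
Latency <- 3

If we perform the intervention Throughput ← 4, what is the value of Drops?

-2

Under do(Throughput=4), the mechanism Throughput <- 3·Drops + 3·Traffic is discarded; Throughput is fixed at 4.
Since Drops is not a descendant of the intervened variable, it is unaffected.
Drops = min(Latency, Traffic) - 5  [with Latency=3, Traffic=4]  = -2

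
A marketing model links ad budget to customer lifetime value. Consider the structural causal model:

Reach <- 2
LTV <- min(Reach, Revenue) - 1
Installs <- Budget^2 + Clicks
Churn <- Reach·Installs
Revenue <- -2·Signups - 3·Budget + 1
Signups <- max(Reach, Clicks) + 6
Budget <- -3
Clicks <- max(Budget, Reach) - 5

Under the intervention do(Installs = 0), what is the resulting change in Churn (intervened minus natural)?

Under do(Installs=0), the mechanism Installs <- Budget^2 + Clicks is discarded; Installs is fixed at 0.
Churn = Reach·Installs  [with Reach=2, Installs=0]  = 0
Without intervention: Clicks = max(Budget, Reach) - 5  [with Budget=-3, Reach=2]  = -3; Installs = Budget^2 + Clicks  [with Budget=-3, Clicks=-3]  = 6; Churn = Reach·Installs  [with Reach=2, Installs=6]  = 12.
Change = 0 − 12 = -12.

-12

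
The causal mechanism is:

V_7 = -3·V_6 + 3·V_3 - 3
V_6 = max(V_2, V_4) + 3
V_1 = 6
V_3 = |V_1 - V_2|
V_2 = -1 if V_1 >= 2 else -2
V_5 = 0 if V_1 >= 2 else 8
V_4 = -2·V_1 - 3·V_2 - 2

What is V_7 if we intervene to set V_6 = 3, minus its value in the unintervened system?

-3

Intervening sets V_6 = 3 and removes its equation (V_6 = max(V_2, V_4) + 3).
V_2 = -1 if V_1 >= 2 else -2  [with V_1=6]  = -1
V_3 = |V_1 - V_2|  [with V_1=6, V_2=-1]  = 7
V_7 = -3·V_6 + 3·V_3 - 3  [with V_6=3, V_3=7]  = 9
Without intervention: V_2 = -1 if V_1 >= 2 else -2  [with V_1=6]  = -1; V_3 = |V_1 - V_2|  [with V_1=6, V_2=-1]  = 7; V_4 = -2·V_1 - 3·V_2 - 2  [with V_1=6, V_2=-1]  = -11; V_6 = max(V_2, V_4) + 3  [with V_2=-1, V_4=-11]  = 2; V_7 = -3·V_6 + 3·V_3 - 3  [with V_6=2, V_3=7]  = 12.
Change = 9 − 12 = -3.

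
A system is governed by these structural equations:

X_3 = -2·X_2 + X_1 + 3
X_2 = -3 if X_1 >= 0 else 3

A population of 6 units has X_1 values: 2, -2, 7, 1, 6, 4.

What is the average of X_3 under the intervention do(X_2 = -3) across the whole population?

Under do(X_2=-3), X_2's equation is replaced by X_2=-3 for every unit. Per-unit X_3: 11, 7, 16, 10, 15, 13. Mean = 12.

12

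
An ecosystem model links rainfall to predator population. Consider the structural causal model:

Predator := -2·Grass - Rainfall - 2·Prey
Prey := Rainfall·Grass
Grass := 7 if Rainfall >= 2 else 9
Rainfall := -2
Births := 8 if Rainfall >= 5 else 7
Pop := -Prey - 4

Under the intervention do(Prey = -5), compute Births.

7

do(Prey=-5) replaces the equation Prey := Rainfall·Grass with the constant Prey = -5.
Births is not downstream of the intervention, so its value is determined by the original equations.
Births = 8 if Rainfall >= 5 else 7  [with Rainfall=-2]  = 7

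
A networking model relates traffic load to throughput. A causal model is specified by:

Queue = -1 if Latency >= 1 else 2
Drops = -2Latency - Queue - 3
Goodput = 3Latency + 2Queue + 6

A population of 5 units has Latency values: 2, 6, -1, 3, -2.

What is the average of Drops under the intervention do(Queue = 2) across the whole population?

-8.2

Under do(Queue=2), Queue's equation is replaced by Queue=2 for every unit. Per-unit Drops: -9, -17, -3, -11, -1. Mean = -8.2.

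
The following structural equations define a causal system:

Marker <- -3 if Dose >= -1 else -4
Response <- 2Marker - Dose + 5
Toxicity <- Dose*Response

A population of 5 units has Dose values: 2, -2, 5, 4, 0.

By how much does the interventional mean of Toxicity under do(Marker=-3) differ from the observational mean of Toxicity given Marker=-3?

Every unit gets Marker=-3 under the intervention. Toxicity values become -6, -2, -30, -20, 0; E[Toxicity|do(Marker=-3)] = -11.6.
Conditioning on Marker=-3 selects the 4 unit(s) with Dose ∈ {2, 5, 4, 0}. Their Toxicity values: -6, -30, -20, 0. Mean = -14.
Difference = -11.6 − (-14) = 2.4.

2.4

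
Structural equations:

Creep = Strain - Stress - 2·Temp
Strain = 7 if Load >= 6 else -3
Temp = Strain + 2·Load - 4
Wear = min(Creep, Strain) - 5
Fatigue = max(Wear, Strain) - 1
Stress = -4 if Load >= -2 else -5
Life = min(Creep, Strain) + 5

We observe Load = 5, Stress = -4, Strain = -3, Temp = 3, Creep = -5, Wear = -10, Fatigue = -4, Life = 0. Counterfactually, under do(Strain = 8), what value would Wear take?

The intervention breaks the incoming arrows to Strain: Strain = 7 if Load >= 6 else -3 no longer applies, and Strain = 8.
Stress = -4 if Load >= -2 else -5  [with Load=5]  = -4
Temp = Strain + 2·Load - 4  [with Strain=8, Load=5]  = 14
Creep = Strain - Stress - 2·Temp  [with Strain=8, Stress=-4, Temp=14]  = -16
Wear = min(Creep, Strain) - 5  [with Creep=-16, Strain=8]  = -21

-21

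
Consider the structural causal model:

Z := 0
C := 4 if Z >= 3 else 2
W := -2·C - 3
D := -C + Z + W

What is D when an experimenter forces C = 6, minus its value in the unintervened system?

-12

Under do(C=6), the mechanism C := 4 if Z >= 3 else 2 is discarded; C is fixed at 6.
W = -2·C - 3  [with C=6]  = -15
D = -C + Z + W  [with C=6, Z=0, W=-15]  = -21
Without intervention: C = 4 if Z >= 3 else 2  [with Z=0]  = 2; W = -2·C - 3  [with C=2]  = -7; D = -C + Z + W  [with C=2, Z=0, W=-7]  = -9.
Change = -21 − (-9) = -12.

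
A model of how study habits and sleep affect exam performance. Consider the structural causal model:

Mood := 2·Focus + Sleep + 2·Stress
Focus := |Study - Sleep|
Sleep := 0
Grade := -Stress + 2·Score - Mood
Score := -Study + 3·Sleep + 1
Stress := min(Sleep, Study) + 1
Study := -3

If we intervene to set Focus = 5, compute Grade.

4

The intervention breaks the incoming arrows to Focus: Focus := |Study - Sleep| no longer applies, and Focus = 5.
Stress = min(Sleep, Study) + 1  [with Sleep=0, Study=-3]  = -2
Score = -Study + 3·Sleep + 1  [with Study=-3, Sleep=0]  = 4
Mood = 2·Focus + Sleep + 2·Stress  [with Focus=5, Sleep=0, Stress=-2]  = 6
Grade = -Stress + 2·Score - Mood  [with Stress=-2, Score=4, Mood=6]  = 4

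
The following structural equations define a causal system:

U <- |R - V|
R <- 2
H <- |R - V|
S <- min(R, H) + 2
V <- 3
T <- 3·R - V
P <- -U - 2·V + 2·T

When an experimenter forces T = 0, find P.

-7

The intervention breaks the incoming arrows to T: T <- 3·R - V no longer applies, and T = 0.
U = |R - V|  [with R=2, V=3]  = 1
P = -U - 2·V + 2·T  [with U=1, V=3, T=0]  = -7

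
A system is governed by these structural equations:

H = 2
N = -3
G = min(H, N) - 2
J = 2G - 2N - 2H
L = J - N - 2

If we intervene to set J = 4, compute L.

Intervening sets J = 4 and removes its equation (J = 2G - 2N - 2H).
L = J - N - 2  [with J=4, N=-3]  = 5

5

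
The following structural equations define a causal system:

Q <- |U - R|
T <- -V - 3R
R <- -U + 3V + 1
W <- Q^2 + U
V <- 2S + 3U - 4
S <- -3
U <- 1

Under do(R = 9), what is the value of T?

-20

Under do(R=9), the mechanism R <- -U + 3V + 1 is discarded; R is fixed at 9.
V = 2S + 3U - 4  [with S=-3, U=1]  = -7
T = -V - 3R  [with V=-7, R=9]  = -20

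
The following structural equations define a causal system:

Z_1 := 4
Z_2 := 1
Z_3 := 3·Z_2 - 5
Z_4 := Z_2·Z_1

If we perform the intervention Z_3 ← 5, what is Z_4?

The intervention breaks the incoming arrows to Z_3: Z_3 := 3·Z_2 - 5 no longer applies, and Z_3 = 5.
Z_4 is not downstream of the intervention, so its value is determined by the original equations.
Z_4 = Z_2·Z_1  [with Z_2=1, Z_1=4]  = 4

4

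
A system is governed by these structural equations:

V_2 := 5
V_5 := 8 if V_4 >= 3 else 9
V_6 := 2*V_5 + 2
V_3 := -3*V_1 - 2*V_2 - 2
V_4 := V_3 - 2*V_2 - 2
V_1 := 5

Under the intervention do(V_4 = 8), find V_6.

18

Under do(V_4=8), the mechanism V_4 := V_3 - 2*V_2 - 2 is discarded; V_4 is fixed at 8.
V_5 = 8 if V_4 >= 3 else 9  [with V_4=8]  = 8
V_6 = 2*V_5 + 2  [with V_5=8]  = 18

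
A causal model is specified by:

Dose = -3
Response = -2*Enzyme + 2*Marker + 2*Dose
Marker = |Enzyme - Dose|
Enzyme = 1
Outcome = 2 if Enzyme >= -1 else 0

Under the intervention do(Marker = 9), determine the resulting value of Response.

10

The intervention breaks the incoming arrows to Marker: Marker = |Enzyme - Dose| no longer applies, and Marker = 9.
Response = -2*Enzyme + 2*Marker + 2*Dose  [with Enzyme=1, Marker=9, Dose=-3]  = 10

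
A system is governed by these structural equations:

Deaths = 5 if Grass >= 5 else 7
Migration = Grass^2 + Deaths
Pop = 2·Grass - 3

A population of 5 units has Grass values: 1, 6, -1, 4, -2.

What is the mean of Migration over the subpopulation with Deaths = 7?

12.5

Observing Deaths=7 restricts to units where Deaths's equation naturally yields 7: Grass ∈ {1, -1, 4, -2}. In that subpopulation Migration = 8, 8, 23, 11, mean 12.5.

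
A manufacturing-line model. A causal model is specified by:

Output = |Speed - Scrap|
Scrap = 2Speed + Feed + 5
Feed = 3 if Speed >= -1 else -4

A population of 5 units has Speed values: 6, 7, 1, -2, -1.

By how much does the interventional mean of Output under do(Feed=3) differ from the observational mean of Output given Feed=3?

The intervention sets Feed=3 in all 5 units regardless of Speed. Recomputing Output per unit gives 14, 15, 9, 6, 7; average 10.2.
Observing Feed=3 restricts to units where Feed's equation naturally yields 3: Speed ∈ {6, 7, 1, -1}. In that subpopulation Output = 14, 15, 9, 7, mean 11.25.
Difference = 10.2 − 11.25 = -1.05.

-1.05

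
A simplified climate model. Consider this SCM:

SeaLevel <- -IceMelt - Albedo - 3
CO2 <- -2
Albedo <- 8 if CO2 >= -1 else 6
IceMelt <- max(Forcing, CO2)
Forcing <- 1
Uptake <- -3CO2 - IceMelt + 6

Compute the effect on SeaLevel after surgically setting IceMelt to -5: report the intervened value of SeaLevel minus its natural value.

6

do(IceMelt=-5) replaces the equation IceMelt <- max(Forcing, CO2) with the constant IceMelt = -5.
Albedo = 8 if CO2 >= -1 else 6  [with CO2=-2]  = 6
SeaLevel = -IceMelt - Albedo - 3  [with IceMelt=-5, Albedo=6]  = -4
Without intervention: IceMelt = max(Forcing, CO2)  [with Forcing=1, CO2=-2]  = 1; Albedo = 8 if CO2 >= -1 else 6  [with CO2=-2]  = 6; SeaLevel = -IceMelt - Albedo - 3  [with IceMelt=1, Albedo=6]  = -10.
Change = -4 − (-10) = 6.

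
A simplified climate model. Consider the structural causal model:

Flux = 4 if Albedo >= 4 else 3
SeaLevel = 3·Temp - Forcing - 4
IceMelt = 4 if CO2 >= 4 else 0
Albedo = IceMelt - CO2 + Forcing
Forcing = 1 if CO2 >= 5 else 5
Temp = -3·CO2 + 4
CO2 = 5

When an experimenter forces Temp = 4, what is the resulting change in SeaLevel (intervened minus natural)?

45

The intervention breaks the incoming arrows to Temp: Temp = -3·CO2 + 4 no longer applies, and Temp = 4.
Forcing = 1 if CO2 >= 5 else 5  [with CO2=5]  = 1
SeaLevel = 3·Temp - Forcing - 4  [with Temp=4, Forcing=1]  = 7
Without intervention: Forcing = 1 if CO2 >= 5 else 5  [with CO2=5]  = 1; Temp = -3·CO2 + 4  [with CO2=5]  = -11; SeaLevel = 3·Temp - Forcing - 4  [with Temp=-11, Forcing=1]  = -38.
Change = 7 − (-38) = 45.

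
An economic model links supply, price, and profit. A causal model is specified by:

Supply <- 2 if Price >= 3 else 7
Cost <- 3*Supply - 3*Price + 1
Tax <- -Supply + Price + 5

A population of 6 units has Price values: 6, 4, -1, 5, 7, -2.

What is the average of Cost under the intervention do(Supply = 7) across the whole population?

12.5

The intervention sets Supply=7 in all 6 units regardless of Price. Recomputing Cost per unit gives 4, 10, 25, 7, 1, 28; average 12.5.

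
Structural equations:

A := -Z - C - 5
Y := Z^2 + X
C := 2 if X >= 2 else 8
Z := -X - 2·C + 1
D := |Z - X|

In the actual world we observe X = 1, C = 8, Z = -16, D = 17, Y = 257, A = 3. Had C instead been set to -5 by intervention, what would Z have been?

10

The intervention breaks the incoming arrows to C: C := 2 if X >= 2 else 8 no longer applies, and C = -5.
Z = -X - 2·C + 1  [with X=1, C=-5]  = 10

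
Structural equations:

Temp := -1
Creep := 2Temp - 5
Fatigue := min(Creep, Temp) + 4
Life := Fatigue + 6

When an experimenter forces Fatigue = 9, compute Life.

15

The intervention breaks the incoming arrows to Fatigue: Fatigue := min(Creep, Temp) + 4 no longer applies, and Fatigue = 9.
Life = Fatigue + 6  [with Fatigue=9]  = 15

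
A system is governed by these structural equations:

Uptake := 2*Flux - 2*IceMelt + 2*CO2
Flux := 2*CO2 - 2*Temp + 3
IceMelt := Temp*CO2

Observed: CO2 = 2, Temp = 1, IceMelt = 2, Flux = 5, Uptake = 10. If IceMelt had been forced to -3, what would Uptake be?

do(IceMelt=-3) replaces the equation IceMelt := Temp*CO2 with the constant IceMelt = -3.
Flux = 2*CO2 - 2*Temp + 3  [with CO2=2, Temp=1]  = 5
Uptake = 2*Flux - 2*IceMelt + 2*CO2  [with Flux=5, IceMelt=-3, CO2=2]  = 20

20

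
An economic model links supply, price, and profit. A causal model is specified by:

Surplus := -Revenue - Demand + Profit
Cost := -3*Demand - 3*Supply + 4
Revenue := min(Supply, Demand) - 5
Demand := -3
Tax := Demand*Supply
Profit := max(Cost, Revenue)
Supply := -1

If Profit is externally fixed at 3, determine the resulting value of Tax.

do(Profit=3) replaces the equation Profit := max(Cost, Revenue) with the constant Profit = 3.
Since Tax is not a descendant of the intervened variable, it is unaffected.
Tax = Demand*Supply  [with Demand=-3, Supply=-1]  = 3

3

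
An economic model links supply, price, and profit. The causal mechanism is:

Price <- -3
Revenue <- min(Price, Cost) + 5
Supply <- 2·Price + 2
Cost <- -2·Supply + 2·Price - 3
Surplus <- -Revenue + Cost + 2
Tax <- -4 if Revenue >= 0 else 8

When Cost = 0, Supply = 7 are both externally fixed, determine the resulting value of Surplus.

Setting Cost = 0, Supply = 7 by intervention discards those variables' equations.
Revenue = min(Price, Cost) + 5  [with Price=-3, Cost=0]  = 2
Surplus = -Revenue + Cost + 2  [with Revenue=2, Cost=0]  = 0

0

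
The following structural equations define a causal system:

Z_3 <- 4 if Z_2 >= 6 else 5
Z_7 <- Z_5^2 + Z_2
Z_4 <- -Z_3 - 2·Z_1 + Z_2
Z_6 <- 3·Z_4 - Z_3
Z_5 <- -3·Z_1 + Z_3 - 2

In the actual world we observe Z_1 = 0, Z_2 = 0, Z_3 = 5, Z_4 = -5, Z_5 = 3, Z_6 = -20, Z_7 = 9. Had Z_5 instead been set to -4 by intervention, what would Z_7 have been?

Under do(Z_5=-4), the mechanism Z_5 <- -3·Z_1 + Z_3 - 2 is discarded; Z_5 is fixed at -4.
Z_7 = Z_5^2 + Z_2  [with Z_5=-4, Z_2=0]  = 16

16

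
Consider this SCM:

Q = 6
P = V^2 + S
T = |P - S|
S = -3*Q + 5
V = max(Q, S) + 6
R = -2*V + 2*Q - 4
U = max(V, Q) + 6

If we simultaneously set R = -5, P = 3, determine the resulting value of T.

Setting R = -5, P = 3 by intervention discards those variables' equations.
S = -3*Q + 5  [with Q=6]  = -13
T = |P - S|  [with P=3, S=-13]  = 16

16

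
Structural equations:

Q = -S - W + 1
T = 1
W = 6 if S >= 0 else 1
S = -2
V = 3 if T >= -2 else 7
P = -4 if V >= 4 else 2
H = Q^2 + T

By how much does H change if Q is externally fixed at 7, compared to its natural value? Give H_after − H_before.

45

The intervention breaks the incoming arrows to Q: Q = -S - W + 1 no longer applies, and Q = 7.
H = Q^2 + T  [with Q=7, T=1]  = 50
Without intervention: W = 6 if S >= 0 else 1  [with S=-2]  = 1; Q = -S - W + 1  [with S=-2, W=1]  = 2; H = Q^2 + T  [with Q=2, T=1]  = 5.
Change = 50 − 5 = 45.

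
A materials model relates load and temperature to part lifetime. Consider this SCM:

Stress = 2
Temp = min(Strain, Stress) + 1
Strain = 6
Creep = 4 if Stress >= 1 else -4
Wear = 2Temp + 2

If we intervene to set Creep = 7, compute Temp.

Under do(Creep=7), the mechanism Creep = 4 if Stress >= 1 else -4 is discarded; Creep is fixed at 7.
Since Temp is not a descendant of the intervened variable, it is unaffected.
Temp = min(Strain, Stress) + 1  [with Strain=6, Stress=2]  = 3

3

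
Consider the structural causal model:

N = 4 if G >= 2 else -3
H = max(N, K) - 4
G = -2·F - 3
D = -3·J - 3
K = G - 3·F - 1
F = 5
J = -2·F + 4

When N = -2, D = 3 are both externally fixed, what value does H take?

Under do(N = -2, D = 3), each intervened variable's structural equation is replaced by its fixed value.
G = -2·F - 3  [with F=5]  = -13
K = G - 3·F - 1  [with G=-13, F=5]  = -29
H = max(N, K) - 4  [with N=-2, K=-29]  = -6

-6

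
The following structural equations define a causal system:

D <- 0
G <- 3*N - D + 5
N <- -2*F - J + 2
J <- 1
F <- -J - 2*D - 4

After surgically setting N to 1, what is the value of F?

-5

Under do(N=1), the mechanism N <- -2*F - J + 2 is discarded; N is fixed at 1.
Since F is not a descendant of the intervened variable, it is unaffected.
F = -J - 2*D - 4  [with J=1, D=0]  = -5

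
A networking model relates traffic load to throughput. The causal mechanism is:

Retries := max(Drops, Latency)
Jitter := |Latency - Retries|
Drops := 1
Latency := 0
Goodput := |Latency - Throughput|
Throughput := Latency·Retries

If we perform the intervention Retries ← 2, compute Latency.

Under do(Retries=2), the mechanism Retries := max(Drops, Latency) is discarded; Retries is fixed at 2.
Latency is not downstream of the intervention, so its value is determined by the original equations.

0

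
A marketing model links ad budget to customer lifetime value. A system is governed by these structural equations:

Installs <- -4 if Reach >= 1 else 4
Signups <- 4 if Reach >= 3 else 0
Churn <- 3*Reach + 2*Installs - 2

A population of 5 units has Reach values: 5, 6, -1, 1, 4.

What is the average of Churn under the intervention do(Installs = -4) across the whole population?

-1

do(Installs=-4) breaks Installs's dependence on Reach. With Installs=-4 fixed, Churn across the units is 5, 8, -13, -7, 2, mean -1.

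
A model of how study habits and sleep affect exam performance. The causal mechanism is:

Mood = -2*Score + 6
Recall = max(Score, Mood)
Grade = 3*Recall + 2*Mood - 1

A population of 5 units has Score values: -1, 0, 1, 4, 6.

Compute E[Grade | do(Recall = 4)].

15

Every unit gets Recall=4 under the intervention. Grade values become 27, 23, 19, 7, -1; E[Grade|do(Recall=4)] = 15.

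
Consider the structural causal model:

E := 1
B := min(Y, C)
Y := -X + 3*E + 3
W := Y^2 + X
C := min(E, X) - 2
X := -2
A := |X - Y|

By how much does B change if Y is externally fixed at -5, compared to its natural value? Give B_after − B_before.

-1

The intervention breaks the incoming arrows to Y: Y := -X + 3*E + 3 no longer applies, and Y = -5.
C = min(E, X) - 2  [with E=1, X=-2]  = -4
B = min(Y, C)  [with Y=-5, C=-4]  = -5
Without intervention: Y = -X + 3*E + 3  [with X=-2, E=1]  = 8; C = min(E, X) - 2  [with E=1, X=-2]  = -4; B = min(Y, C)  [with Y=8, C=-4]  = -4.
Change = -5 − (-4) = -1.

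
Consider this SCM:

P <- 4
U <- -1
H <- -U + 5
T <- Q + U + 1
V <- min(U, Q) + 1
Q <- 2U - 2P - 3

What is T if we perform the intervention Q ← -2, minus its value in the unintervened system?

11

The intervention breaks the incoming arrows to Q: Q <- 2U - 2P - 3 no longer applies, and Q = -2.
T = Q + U + 1  [with Q=-2, U=-1]  = -2
Without intervention: Q = 2U - 2P - 3  [with U=-1, P=4]  = -13; T = Q + U + 1  [with Q=-13, U=-1]  = -13.
Change = -2 − (-13) = 11.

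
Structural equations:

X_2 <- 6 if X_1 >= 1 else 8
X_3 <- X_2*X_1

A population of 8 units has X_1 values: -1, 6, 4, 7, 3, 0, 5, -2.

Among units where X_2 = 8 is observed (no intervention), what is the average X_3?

Observing X_2=8 restricts to units where X_2's equation naturally yields 8: X_1 ∈ {-1, 0, -2}. In that subpopulation X_3 = -8, 0, -16, mean -8.

-8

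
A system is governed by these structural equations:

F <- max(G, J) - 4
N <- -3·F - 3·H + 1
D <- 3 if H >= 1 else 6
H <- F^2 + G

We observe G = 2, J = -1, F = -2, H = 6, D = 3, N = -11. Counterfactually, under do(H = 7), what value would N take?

-14

Under do(H=7), the mechanism H <- F^2 + G is discarded; H is fixed at 7.
F = max(G, J) - 4  [with G=2, J=-1]  = -2
N = -3·F - 3·H + 1  [with F=-2, H=7]  = -14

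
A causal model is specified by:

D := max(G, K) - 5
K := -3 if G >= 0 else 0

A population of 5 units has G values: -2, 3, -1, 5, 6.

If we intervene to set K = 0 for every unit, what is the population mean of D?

do(K=0) breaks K's dependence on G. With K=0 fixed, D across the units is -5, -2, -5, 0, 1, mean -2.2.

-2.2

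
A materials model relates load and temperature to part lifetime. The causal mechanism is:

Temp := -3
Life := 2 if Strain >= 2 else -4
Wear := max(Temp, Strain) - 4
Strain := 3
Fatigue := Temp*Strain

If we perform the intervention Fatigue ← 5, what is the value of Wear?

Under do(Fatigue=5), the mechanism Fatigue := Temp*Strain is discarded; Fatigue is fixed at 5.
Since Wear is not a descendant of the intervened variable, it is unaffected.
Wear = max(Temp, Strain) - 4  [with Temp=-3, Strain=3]  = -1

-1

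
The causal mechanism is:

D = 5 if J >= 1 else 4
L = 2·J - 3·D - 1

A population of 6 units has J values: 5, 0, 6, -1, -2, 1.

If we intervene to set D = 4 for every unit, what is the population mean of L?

Under do(D=4), D's equation is replaced by D=4 for every unit. Per-unit L: -3, -13, -1, -15, -17, -11. Mean = -10.

-10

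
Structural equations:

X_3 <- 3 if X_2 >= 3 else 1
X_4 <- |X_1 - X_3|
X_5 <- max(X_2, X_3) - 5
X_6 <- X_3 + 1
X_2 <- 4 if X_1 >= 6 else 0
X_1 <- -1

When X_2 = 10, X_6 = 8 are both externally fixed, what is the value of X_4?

4

The joint intervention fixes X_2 = 10, X_6 = 8, removing each variable's own equation.
X_3 = 3 if X_2 >= 3 else 1  [with X_2=10]  = 3
X_4 = |X_1 - X_3|  [with X_1=-1, X_3=3]  = 4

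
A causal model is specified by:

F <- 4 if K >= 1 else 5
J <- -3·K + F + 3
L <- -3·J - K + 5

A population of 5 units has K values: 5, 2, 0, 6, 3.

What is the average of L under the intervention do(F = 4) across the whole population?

Under do(F=4), F's equation is replaced by F=4 for every unit. Per-unit L: 24, 0, -16, 32, 8. Mean = 9.6.

9.6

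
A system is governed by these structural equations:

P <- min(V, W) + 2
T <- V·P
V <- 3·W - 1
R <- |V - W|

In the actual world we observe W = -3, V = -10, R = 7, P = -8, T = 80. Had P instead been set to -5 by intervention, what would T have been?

Intervening sets P = -5 and removes its equation (P <- min(V, W) + 2).
V = 3·W - 1  [with W=-3]  = -10
T = V·P  [with V=-10, P=-5]  = 50

50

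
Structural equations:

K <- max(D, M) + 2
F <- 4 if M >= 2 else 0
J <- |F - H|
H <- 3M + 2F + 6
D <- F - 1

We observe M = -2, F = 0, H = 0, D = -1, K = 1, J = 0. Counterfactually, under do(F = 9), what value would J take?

9

Under do(F=9), the mechanism F <- 4 if M >= 2 else 0 is discarded; F is fixed at 9.
H = 3M + 2F + 6  [with M=-2, F=9]  = 18
J = |F - H|  [with F=9, H=18]  = 9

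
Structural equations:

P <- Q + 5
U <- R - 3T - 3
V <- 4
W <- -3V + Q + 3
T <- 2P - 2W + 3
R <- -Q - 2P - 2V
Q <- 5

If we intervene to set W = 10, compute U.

The intervention breaks the incoming arrows to W: W <- -3V + Q + 3 no longer applies, and W = 10.
P = Q + 5  [with Q=5]  = 10
R = -Q - 2P - 2V  [with Q=5, P=10, V=4]  = -33
T = 2P - 2W + 3  [with P=10, W=10]  = 3
U = R - 3T - 3  [with R=-33, T=3]  = -45

-45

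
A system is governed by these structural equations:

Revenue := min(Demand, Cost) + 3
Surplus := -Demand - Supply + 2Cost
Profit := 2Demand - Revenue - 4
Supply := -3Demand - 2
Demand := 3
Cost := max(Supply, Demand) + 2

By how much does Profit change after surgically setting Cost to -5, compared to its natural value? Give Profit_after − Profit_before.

do(Cost=-5) replaces the equation Cost := max(Supply, Demand) + 2 with the constant Cost = -5.
Revenue = min(Demand, Cost) + 3  [with Demand=3, Cost=-5]  = -2
Profit = 2Demand - Revenue - 4  [with Demand=3, Revenue=-2]  = 4
Without intervention: Supply = -3Demand - 2  [with Demand=3]  = -11; Cost = max(Supply, Demand) + 2  [with Supply=-11, Demand=3]  = 5; Revenue = min(Demand, Cost) + 3  [with Demand=3, Cost=5]  = 6; Profit = 2Demand - Revenue - 4  [with Demand=3, Revenue=6]  = -4.
Change = 4 − (-4) = 8.

8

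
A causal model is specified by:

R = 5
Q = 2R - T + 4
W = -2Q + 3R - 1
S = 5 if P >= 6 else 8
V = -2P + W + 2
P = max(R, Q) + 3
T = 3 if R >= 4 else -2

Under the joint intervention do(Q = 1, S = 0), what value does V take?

Under do(Q = 1, S = 0), each intervened variable's structural equation is replaced by its fixed value.
P = max(R, Q) + 3  [with R=5, Q=1]  = 8
W = -2Q + 3R - 1  [with Q=1, R=5]  = 12
V = -2P + W + 2  [with P=8, W=12]  = -2

-2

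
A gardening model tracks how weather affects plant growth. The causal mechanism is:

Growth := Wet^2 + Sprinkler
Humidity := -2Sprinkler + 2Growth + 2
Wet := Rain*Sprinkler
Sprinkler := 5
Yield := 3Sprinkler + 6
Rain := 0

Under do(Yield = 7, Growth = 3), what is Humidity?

-2

Setting Yield = 7, Growth = 3 by intervention discards those variables' equations.
Humidity = -2Sprinkler + 2Growth + 2  [with Sprinkler=5, Growth=3]  = -2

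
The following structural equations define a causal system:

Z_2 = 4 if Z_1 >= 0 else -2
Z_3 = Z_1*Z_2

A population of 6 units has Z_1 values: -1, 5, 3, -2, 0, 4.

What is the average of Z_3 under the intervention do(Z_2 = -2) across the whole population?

Every unit gets Z_2=-2 under the intervention. Z_3 values become 2, -10, -6, 4, 0, -8; E[Z_3|do(Z_2=-2)] = -3.

-3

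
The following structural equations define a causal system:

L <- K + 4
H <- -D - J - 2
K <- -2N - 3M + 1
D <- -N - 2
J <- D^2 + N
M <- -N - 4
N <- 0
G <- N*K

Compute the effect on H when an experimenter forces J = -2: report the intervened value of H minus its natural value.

6

Intervening sets J = -2 and removes its equation (J <- D^2 + N).
D = -N - 2  [with N=0]  = -2
H = -D - J - 2  [with D=-2, J=-2]  = 2
Without intervention: D = -N - 2  [with N=0]  = -2; J = D^2 + N  [with D=-2, N=0]  = 4; H = -D - J - 2  [with D=-2, J=4]  = -4.
Change = 2 − (-4) = 6.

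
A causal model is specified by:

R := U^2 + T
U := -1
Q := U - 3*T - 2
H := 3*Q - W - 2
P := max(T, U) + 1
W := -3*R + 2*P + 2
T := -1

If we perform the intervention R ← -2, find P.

Under do(R=-2), the mechanism R := U^2 + T is discarded; R is fixed at -2.
Since P is not a descendant of the intervened variable, it is unaffected.
P = max(T, U) + 1  [with T=-1, U=-1]  = 0

0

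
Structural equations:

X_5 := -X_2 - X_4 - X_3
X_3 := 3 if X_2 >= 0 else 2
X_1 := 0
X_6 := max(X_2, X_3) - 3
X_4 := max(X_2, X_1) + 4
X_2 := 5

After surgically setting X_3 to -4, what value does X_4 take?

9

The intervention breaks the incoming arrows to X_3: X_3 := 3 if X_2 >= 0 else 2 no longer applies, and X_3 = -4.
X_4 is not downstream of the intervention, so its value is determined by the original equations.
X_4 = max(X_2, X_1) + 4  [with X_2=5, X_1=0]  = 9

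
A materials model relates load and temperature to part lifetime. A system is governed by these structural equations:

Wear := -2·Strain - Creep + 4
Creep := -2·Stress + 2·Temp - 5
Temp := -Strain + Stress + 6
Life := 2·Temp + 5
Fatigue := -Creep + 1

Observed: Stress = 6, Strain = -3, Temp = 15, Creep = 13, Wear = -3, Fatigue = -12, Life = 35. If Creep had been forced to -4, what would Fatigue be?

5

Under do(Creep=-4), the mechanism Creep := -2·Stress + 2·Temp - 5 is discarded; Creep is fixed at -4.
Fatigue = -Creep + 1  [with Creep=-4]  = 5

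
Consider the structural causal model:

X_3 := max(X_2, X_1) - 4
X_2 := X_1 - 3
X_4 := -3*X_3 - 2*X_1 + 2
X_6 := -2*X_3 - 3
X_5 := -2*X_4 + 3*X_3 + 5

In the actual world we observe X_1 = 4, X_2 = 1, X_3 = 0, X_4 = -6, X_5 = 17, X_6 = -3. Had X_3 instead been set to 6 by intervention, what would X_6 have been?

The intervention breaks the incoming arrows to X_3: X_3 := max(X_2, X_1) - 4 no longer applies, and X_3 = 6.
X_6 = -2*X_3 - 3  [with X_3=6]  = -15

-15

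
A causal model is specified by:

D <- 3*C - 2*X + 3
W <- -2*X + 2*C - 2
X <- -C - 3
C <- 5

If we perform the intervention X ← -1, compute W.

The intervention breaks the incoming arrows to X: X <- -C - 3 no longer applies, and X = -1.
W = -2*X + 2*C - 2  [with X=-1, C=5]  = 10

10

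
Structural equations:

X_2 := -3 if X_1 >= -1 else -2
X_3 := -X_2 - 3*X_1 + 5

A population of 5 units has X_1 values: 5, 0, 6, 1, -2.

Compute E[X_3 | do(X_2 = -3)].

Every unit gets X_2=-3 under the intervention. X_3 values become -7, 8, -10, 5, 14; E[X_3|do(X_2=-3)] = 2.

2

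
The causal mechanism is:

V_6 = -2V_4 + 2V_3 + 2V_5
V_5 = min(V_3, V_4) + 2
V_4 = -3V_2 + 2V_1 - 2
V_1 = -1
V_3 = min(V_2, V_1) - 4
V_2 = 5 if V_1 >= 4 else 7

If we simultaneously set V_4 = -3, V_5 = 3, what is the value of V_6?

2

The joint intervention fixes V_4 = -3, V_5 = 3, removing each variable's own equation.
V_2 = 5 if V_1 >= 4 else 7  [with V_1=-1]  = 7
V_3 = min(V_2, V_1) - 4  [with V_2=7, V_1=-1]  = -5
V_6 = -2V_4 + 2V_3 + 2V_5  [with V_4=-3, V_3=-5, V_5=3]  = 2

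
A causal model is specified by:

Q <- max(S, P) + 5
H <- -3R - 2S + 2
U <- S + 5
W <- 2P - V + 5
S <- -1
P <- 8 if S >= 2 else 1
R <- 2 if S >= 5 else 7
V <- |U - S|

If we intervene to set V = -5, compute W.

do(V=-5) replaces the equation V <- |U - S| with the constant V = -5.
P = 8 if S >= 2 else 1  [with S=-1]  = 1
W = 2P - V + 5  [with P=1, V=-5]  = 12

12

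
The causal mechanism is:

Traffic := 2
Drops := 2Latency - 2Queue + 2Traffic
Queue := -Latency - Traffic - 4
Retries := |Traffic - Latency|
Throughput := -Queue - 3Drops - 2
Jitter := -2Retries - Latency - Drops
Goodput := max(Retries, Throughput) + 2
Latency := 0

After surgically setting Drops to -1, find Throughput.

7

The intervention breaks the incoming arrows to Drops: Drops := 2Latency - 2Queue + 2Traffic no longer applies, and Drops = -1.
Queue = -Latency - Traffic - 4  [with Latency=0, Traffic=2]  = -6
Throughput = -Queue - 3Drops - 2  [with Queue=-6, Drops=-1]  = 7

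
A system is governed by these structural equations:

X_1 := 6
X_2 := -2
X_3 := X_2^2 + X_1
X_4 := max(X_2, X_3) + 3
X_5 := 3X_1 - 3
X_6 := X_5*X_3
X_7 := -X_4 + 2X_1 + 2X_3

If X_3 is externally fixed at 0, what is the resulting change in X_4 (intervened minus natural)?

The intervention breaks the incoming arrows to X_3: X_3 := X_2^2 + X_1 no longer applies, and X_3 = 0.
X_4 = max(X_2, X_3) + 3  [with X_2=-2, X_3=0]  = 3
Without intervention: X_3 = X_2^2 + X_1  [with X_2=-2, X_1=6]  = 10; X_4 = max(X_2, X_3) + 3  [with X_2=-2, X_3=10]  = 13.
Change = 3 − 13 = -10.

-10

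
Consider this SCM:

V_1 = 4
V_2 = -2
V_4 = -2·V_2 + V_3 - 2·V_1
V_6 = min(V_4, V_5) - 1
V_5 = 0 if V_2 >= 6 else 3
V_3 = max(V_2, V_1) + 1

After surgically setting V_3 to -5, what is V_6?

-10

The intervention breaks the incoming arrows to V_3: V_3 = max(V_2, V_1) + 1 no longer applies, and V_3 = -5.
V_4 = -2·V_2 + V_3 - 2·V_1  [with V_2=-2, V_3=-5, V_1=4]  = -9
V_5 = 0 if V_2 >= 6 else 3  [with V_2=-2]  = 3
V_6 = min(V_4, V_5) - 1  [with V_4=-9, V_5=3]  = -10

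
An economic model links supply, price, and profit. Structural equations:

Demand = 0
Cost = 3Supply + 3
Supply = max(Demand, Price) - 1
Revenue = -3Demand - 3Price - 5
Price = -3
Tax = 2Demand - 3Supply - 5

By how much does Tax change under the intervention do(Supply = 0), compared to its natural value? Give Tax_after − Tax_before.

The intervention breaks the incoming arrows to Supply: Supply = max(Demand, Price) - 1 no longer applies, and Supply = 0.
Tax = 2Demand - 3Supply - 5  [with Demand=0, Supply=0]  = -5
Without intervention: Supply = max(Demand, Price) - 1  [with Demand=0, Price=-3]  = -1; Tax = 2Demand - 3Supply - 5  [with Demand=0, Supply=-1]  = -2.
Change = -5 − (-2) = -3.

-3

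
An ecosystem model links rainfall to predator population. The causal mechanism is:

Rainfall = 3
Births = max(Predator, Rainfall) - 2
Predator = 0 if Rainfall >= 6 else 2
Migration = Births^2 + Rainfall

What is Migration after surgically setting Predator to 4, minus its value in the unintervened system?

3

Under do(Predator=4), the mechanism Predator = 0 if Rainfall >= 6 else 2 is discarded; Predator is fixed at 4.
Births = max(Predator, Rainfall) - 2  [with Predator=4, Rainfall=3]  = 2
Migration = Births^2 + Rainfall  [with Births=2, Rainfall=3]  = 7
Without intervention: Predator = 0 if Rainfall >= 6 else 2  [with Rainfall=3]  = 2; Births = max(Predator, Rainfall) - 2  [with Predator=2, Rainfall=3]  = 1; Migration = Births^2 + Rainfall  [with Births=1, Rainfall=3]  = 4.
Change = 7 − 4 = 3.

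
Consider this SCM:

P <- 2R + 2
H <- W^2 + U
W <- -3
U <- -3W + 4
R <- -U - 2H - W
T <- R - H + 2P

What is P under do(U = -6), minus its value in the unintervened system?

114

do(U=-6) replaces the equation U <- -3W + 4 with the constant U = -6.
H = W^2 + U  [with W=-3, U=-6]  = 3
R = -U - 2H - W  [with U=-6, H=3, W=-3]  = 3
P = 2R + 2  [with R=3]  = 8
Without intervention: U = -3W + 4  [with W=-3]  = 13; H = W^2 + U  [with W=-3, U=13]  = 22; R = -U - 2H - W  [with U=13, H=22, W=-3]  = -54; P = 2R + 2  [with R=-54]  = -106.
Change = 8 − (-106) = 114.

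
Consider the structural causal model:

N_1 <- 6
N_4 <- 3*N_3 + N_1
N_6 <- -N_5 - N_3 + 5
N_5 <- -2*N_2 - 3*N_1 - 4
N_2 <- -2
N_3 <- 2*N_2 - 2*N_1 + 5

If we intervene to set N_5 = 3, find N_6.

The intervention breaks the incoming arrows to N_5: N_5 <- -2*N_2 - 3*N_1 - 4 no longer applies, and N_5 = 3.
N_3 = 2*N_2 - 2*N_1 + 5  [with N_2=-2, N_1=6]  = -11
N_6 = -N_5 - N_3 + 5  [with N_5=3, N_3=-11]  = 13

13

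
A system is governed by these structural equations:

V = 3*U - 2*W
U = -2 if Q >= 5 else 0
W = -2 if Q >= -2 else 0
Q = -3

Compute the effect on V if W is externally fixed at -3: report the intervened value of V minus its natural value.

6

The intervention breaks the incoming arrows to W: W = -2 if Q >= -2 else 0 no longer applies, and W = -3.
U = -2 if Q >= 5 else 0  [with Q=-3]  = 0
V = 3*U - 2*W  [with U=0, W=-3]  = 6
Without intervention: U = -2 if Q >= 5 else 0  [with Q=-3]  = 0; W = -2 if Q >= -2 else 0  [with Q=-3]  = 0; V = 3*U - 2*W  [with U=0, W=0]  = 0.
Change = 6 − 0 = 6.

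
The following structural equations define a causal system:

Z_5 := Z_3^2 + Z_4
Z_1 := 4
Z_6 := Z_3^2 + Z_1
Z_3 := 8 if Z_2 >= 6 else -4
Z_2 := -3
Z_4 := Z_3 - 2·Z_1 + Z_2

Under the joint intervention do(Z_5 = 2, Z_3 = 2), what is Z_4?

-9

Under do(Z_5 = 2, Z_3 = 2), each intervened variable's structural equation is replaced by its fixed value.
Z_4 = Z_3 - 2·Z_1 + Z_2  [with Z_3=2, Z_1=4, Z_2=-3]  = -9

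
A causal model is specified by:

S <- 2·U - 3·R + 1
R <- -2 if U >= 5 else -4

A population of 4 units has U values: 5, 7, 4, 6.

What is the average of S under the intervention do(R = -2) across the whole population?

18

do(R=-2) breaks R's dependence on U. With R=-2 fixed, S across the units is 17, 21, 15, 19, mean 18.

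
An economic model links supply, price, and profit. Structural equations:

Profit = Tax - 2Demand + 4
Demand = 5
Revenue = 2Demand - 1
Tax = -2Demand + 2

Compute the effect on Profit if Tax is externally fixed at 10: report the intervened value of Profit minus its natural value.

The intervention breaks the incoming arrows to Tax: Tax = -2Demand + 2 no longer applies, and Tax = 10.
Profit = Tax - 2Demand + 4  [with Tax=10, Demand=5]  = 4
Without intervention: Tax = -2Demand + 2  [with Demand=5]  = -8; Profit = Tax - 2Demand + 4  [with Tax=-8, Demand=5]  = -14.
Change = 4 − (-14) = 18.

18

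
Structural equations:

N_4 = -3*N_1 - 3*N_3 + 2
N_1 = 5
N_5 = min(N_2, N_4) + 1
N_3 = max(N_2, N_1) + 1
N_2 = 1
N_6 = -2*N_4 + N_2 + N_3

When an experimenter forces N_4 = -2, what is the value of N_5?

-1

Intervening sets N_4 = -2 and removes its equation (N_4 = -3*N_1 - 3*N_3 + 2).
N_5 = min(N_2, N_4) + 1  [with N_2=1, N_4=-2]  = -1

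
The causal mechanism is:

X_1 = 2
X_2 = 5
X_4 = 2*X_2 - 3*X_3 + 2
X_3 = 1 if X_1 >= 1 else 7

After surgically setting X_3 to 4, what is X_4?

0

The intervention breaks the incoming arrows to X_3: X_3 = 1 if X_1 >= 1 else 7 no longer applies, and X_3 = 4.
X_4 = 2*X_2 - 3*X_3 + 2  [with X_2=5, X_3=4]  = 0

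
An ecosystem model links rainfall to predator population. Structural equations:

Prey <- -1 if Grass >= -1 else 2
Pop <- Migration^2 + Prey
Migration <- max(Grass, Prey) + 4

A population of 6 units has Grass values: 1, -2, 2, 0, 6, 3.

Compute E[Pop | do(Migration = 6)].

Every unit gets Migration=6 under the intervention. Pop values become 35, 38, 35, 35, 35, 35; E[Pop|do(Migration=6)] = 35.5.

35.5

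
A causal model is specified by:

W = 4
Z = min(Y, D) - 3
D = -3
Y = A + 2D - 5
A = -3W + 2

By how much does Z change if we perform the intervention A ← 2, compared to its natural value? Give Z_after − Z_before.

12

do(A=2) replaces the equation A = -3W + 2 with the constant A = 2.
Y = A + 2D - 5  [with A=2, D=-3]  = -9
Z = min(Y, D) - 3  [with Y=-9, D=-3]  = -12
Without intervention: A = -3W + 2  [with W=4]  = -10; Y = A + 2D - 5  [with A=-10, D=-3]  = -21; Z = min(Y, D) - 3  [with Y=-21, D=-3]  = -24.
Change = -12 − (-24) = 12.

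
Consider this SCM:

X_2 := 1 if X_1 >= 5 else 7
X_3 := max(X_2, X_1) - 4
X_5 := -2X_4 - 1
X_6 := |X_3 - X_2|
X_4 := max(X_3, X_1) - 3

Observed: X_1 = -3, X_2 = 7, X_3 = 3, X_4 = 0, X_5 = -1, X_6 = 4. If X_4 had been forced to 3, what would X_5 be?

-7

Intervening sets X_4 = 3 and removes its equation (X_4 := max(X_3, X_1) - 3).
X_5 = -2X_4 - 1  [with X_4=3]  = -7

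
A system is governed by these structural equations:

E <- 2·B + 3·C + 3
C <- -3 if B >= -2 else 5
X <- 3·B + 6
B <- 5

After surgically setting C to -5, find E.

-2

The intervention breaks the incoming arrows to C: C <- -3 if B >= -2 else 5 no longer applies, and C = -5.
E = 2·B + 3·C + 3  [with B=5, C=-5]  = -2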